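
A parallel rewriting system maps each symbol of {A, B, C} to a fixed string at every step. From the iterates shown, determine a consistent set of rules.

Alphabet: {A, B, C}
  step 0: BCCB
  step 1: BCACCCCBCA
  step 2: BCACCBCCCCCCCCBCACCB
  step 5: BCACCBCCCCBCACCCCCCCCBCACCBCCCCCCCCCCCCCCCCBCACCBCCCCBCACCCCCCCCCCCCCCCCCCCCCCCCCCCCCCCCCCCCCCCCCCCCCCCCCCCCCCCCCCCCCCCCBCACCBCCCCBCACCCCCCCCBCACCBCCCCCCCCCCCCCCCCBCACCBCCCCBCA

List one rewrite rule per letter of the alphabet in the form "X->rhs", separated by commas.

  step 1 ⇒ step 2: BCACCCCBCA ⇒ BCA·CC·B·CC·CC·CC·CC·BCA·CC·B
    A ↦ B
    B ↦ BCA
    C ↦ CC

A->B, B->BCA, C->CC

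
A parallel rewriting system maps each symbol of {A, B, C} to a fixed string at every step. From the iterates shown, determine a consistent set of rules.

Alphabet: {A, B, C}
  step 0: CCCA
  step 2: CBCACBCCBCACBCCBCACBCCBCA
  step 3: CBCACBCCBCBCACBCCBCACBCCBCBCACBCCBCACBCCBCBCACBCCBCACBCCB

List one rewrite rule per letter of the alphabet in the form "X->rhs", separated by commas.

  step 2 ⇒ step 3: CBCACBCCBCACBCCBCACBCCBCA ⇒ CBC·A·CBC·CB·CBC·A·CBC·CBC·A·CBC·CB·CBC·A·CBC·CBC·A·CBC·CB·CBC·A·CBC·CBC·A·CBC·CB
    A ↦ CB
    B ↦ A
    C ↦ CBC

A->CB, B->A, C->CBC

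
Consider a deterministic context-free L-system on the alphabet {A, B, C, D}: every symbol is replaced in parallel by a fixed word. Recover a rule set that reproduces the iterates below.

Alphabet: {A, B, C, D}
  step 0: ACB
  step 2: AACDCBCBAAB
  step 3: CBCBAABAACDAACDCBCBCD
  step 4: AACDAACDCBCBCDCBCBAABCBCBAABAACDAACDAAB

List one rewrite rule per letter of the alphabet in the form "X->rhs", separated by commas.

  step 3 ⇒ step 4: CBCBAABAACDAACDCBCBCD ⇒ AA·CD·AA·CD·CB·CB·CD·CB·CB·AA·B·CB·CB·AA·B·AA·CD·AA·CD·AA·B
    A ↦ CB
    B ↦ CD
    C ↦ AA
    D ↦ B

A->CB, B->CD, C->AA, D->B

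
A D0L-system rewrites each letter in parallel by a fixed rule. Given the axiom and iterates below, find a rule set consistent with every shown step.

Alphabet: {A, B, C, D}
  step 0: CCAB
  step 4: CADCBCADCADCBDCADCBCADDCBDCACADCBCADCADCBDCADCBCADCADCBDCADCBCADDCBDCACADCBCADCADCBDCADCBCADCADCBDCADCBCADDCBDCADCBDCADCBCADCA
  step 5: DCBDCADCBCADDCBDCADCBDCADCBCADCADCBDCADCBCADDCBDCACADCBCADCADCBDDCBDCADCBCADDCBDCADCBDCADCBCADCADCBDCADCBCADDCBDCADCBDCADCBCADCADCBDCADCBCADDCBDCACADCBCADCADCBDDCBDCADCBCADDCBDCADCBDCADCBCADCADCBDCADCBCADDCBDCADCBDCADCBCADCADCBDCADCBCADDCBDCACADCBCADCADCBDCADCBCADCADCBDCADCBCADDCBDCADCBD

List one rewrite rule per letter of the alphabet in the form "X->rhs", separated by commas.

  step 4 ⇒ step 5: CADCBCADCADCBDCADCBCADDCBDCACADCBCADCADCBDCADCBCADCADCBDCADCBCADDCBDCACADCBCADCADCBDCADCBCADCADCBDCADCBCADDCBDCADCBDCADCBCADCA ⇒ DCB·D·CA·DCB·CAD·DCB·D·CA·DCB·D·CA·DCB·CAD·CA·DCB·D·CA·DCB·CAD·DCB·D·CA·CA·DCB·CAD·CA·DCB·D·DCB·D·CA·DCB·CAD·DCB·D·CA·DCB·D·CA·DCB·CAD·CA·DCB·D·CA·DCB·CAD·DCB·D·CA·DCB·D·CA·DCB·CAD·CA·DCB·D·CA·DCB·CAD·DCB·D·CA·CA·DCB·CAD·CA·DCB·D·DCB·D·CA·DCB·CAD·DCB·D·CA·DCB·D·CA·DCB·CAD·CA·DCB·D·CA·DCB·CAD·DCB·D·CA·DCB·D·CA·DCB·CAD·CA·DCB·D·CA·DCB·CAD·DCB·D·CA·CA·DCB·CAD·CA·DCB·D·CA·DCB·CAD·CA·DCB·D·CA·DCB·CAD·DCB·D·CA·DCB·D
    A ↦ D
    B ↦ CAD
    C ↦ DCB
    D ↦ CA

A->D, B->CAD, C->DCB, D->CA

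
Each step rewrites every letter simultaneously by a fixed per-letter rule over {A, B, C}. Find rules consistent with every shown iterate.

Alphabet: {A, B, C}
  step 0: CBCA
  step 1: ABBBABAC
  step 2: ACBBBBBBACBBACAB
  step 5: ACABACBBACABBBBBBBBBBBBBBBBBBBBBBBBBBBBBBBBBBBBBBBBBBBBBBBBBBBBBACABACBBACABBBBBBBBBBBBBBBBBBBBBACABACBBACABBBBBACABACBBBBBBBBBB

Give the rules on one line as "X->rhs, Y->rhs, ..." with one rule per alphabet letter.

  step 1 ⇒ step 2: ABBBABAC ⇒ AC·BB·BB·BB·AC·BB·AC·AB
    A ↦ AC
    B ↦ BB
    C ↦ AB

A->AC, B->BB, C->AB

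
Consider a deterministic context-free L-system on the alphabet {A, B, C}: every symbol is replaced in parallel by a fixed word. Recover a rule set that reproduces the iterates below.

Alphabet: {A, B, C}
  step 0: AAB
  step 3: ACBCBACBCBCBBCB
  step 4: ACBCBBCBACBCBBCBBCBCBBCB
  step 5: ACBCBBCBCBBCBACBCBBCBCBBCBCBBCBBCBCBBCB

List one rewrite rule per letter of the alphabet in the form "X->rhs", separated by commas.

  step 4 ⇒ step 5: ACBCBBCBACBCBBCBBCBCBBCB ⇒ AC·B·CB·B·CB·CB·B·CB·AC·B·CB·B·CB·CB·B·CB·CB·B·CB·B·CB·CB·B·CB
    A ↦ AC
    B ↦ CB
    C ↦ B

A->AC, B->CB, C->B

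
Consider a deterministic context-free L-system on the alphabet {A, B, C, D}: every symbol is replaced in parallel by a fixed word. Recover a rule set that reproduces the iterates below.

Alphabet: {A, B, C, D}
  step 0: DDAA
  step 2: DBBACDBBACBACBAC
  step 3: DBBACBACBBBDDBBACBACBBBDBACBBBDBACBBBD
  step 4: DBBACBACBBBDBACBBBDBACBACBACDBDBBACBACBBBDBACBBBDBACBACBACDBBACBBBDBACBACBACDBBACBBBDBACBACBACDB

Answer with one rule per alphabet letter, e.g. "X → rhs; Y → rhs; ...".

  step 3 ⇒ step 4: DBBACBACBBBDDBBACBACBBBDBACBBBDBACBBBD ⇒ DB·BAC·BAC·B·BBD·BAC·B·BBD·BAC·BAC·BAC·DB·DB·BAC·BAC·B·BBD·BAC·B·BBD·BAC·BAC·BAC·DB·BAC·B·BBD·BAC·BAC·BAC·DB·BAC·B·BBD·BAC·BAC·BAC·DB
    A ↦ B
    B ↦ BAC
    C ↦ BBD
    D ↦ DB

A->B, B->BAC, C->BBD, D->DB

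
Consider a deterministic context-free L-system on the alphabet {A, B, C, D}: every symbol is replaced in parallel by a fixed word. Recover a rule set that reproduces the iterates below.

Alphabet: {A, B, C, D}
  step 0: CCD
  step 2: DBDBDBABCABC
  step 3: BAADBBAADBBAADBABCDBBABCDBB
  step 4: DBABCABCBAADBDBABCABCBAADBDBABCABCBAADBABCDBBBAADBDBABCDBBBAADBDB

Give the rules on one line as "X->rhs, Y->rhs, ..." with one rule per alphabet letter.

A->ABC, B->DB, C->B, D->BAA

  step 3 ⇒ step 4: BAADBBAADBBAADBABCDBBABCDBB ⇒ DB·ABC·ABC·BAA·DB·DB·ABC·ABC·BAA·DB·DB·ABC·ABC·BAA·DB·ABC·DB·B·BAA·DB·DB·ABC·DB·B·BAA·DB·DB
    A ↦ ABC
    B ↦ DB
    C ↦ B
    D ↦ BAA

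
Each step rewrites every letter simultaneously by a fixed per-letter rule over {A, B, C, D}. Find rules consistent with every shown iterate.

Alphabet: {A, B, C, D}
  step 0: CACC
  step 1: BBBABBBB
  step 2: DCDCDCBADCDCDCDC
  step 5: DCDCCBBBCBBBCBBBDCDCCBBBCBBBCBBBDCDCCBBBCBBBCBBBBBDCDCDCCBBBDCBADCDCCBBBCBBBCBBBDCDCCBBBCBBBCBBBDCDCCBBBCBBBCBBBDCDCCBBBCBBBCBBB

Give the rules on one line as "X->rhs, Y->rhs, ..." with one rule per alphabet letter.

  step 1 ⇒ step 2: BBBABBBB ⇒ DC·DC·DC·BA·DC·DC·DC·DC
    A ↦ BA
    B ↦ DC
  step 0 ⇒ step 1: CACC ⇒ BB·BA·BB·BB
    C ↦ BB
    D ↦ CB  (constrained at step 2)

A->BA, B->DC, C->BB, D->CB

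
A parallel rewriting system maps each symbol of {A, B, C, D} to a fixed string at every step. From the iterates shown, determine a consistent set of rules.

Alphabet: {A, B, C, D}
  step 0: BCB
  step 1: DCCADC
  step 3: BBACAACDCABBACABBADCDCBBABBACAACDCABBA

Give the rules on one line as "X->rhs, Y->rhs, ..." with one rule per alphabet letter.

A->BBA, B->DC, C->CA, D->ACD

  step 0 ⇒ step 1: BCB ⇒ DC·CA·DC
    B ↦ DC
    C ↦ CA
    A ↦ BBA  (constrained at step 1)
    D ↦ ACD  (constrained at step 1)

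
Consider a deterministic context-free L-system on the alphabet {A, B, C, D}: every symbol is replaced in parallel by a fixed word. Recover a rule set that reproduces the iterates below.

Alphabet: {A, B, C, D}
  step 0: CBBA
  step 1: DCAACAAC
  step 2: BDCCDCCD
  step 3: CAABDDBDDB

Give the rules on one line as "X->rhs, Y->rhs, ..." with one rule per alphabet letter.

  step 2 ⇒ step 3: BDCCDCCD ⇒ CAA·B·D·D·B·D·D·B
    B ↦ CAA
    C ↦ D
    D ↦ B
  step 0 ⇒ step 1: CBBA ⇒ D·CAA·CAA·C
    A ↦ C

A->C, B->CAA, C->D, D->B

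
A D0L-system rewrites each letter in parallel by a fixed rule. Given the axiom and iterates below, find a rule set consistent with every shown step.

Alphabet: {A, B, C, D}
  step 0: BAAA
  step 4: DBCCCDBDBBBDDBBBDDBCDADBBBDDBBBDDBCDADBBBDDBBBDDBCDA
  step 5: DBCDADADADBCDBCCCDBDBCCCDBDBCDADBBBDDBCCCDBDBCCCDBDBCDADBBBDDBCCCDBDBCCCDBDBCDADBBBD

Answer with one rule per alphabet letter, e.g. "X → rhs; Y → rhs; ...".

A->BBD, B->C, C->DA, D->DB

  step 4 ⇒ step 5: DBCCCDBDBBBDDBBBDDBCDADBBBDDBBBDDBCDADBBBDDBBBDDBCDA ⇒ DB·C·DA·DA·DA·DB·C·DB·C·C·C·DB·DB·C·C·C·DB·DB·C·DA·DB·BBD·DB·C·C·C·DB·DB·C·C·C·DB·DB·C·DA·DB·BBD·DB·C·C·C·DB·DB·C·C·C·DB·DB·C·DA·DB·BBD
    A ↦ BBD
    B ↦ C
    C ↦ DA
    D ↦ DB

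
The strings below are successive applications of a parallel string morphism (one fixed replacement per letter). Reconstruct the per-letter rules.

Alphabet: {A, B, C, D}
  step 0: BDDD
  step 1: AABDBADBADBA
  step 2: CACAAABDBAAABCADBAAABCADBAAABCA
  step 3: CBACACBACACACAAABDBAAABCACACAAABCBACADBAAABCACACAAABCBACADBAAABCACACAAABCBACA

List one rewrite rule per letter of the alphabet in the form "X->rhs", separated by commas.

  step 2 ⇒ step 3: CACAAABDBAAABCADBAAABCADBAAABCA ⇒ CBA·CA·CBA·CA·CA·CA·AAB·DBA·AAB·CA·CA·CA·AAB·CBA·CA·DBA·AAB·CA·CA·CA·AAB·CBA·CA·DBA·AAB·CA·CA·CA·AAB·CBA·CA
    A ↦ CA
    B ↦ AAB
    C ↦ CBA
    D ↦ DBA

A->CA, B->AAB, C->CBA, D->DBA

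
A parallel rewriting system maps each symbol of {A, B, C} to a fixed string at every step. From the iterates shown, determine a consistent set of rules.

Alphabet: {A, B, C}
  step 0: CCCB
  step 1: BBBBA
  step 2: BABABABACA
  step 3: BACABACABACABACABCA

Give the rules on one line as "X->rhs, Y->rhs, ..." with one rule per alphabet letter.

A->CA, B->BA, C->B

  step 2 ⇒ step 3: BABABABACA ⇒ BA·CA·BA·CA·BA·CA·BA·CA·B·CA
    A ↦ CA
    B ↦ BA
    C ↦ B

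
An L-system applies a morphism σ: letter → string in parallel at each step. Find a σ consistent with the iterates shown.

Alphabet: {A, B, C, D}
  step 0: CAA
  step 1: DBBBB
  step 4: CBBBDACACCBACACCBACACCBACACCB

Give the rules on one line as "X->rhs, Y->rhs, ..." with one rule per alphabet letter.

  step 0 ⇒ step 1: CAA ⇒ D·BB·BB
    A ↦ BB
    C ↦ D
    B ↦ AC  (constrained at step 1)
    D ↦ CB  (constrained at step 1)

A->BB, B->AC, C->D, D->CB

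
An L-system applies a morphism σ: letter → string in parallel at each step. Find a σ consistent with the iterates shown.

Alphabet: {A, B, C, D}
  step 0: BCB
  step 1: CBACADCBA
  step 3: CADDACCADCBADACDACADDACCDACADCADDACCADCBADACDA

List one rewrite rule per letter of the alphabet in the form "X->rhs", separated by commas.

A->DA, B->CBA, C->CAD, D->C

  step 0 ⇒ step 1: BCB ⇒ CBA·CAD·CBA
    B ↦ CBA
    C ↦ CAD
    A ↦ DA  (constrained at step 1)
    D ↦ C  (constrained at step 1)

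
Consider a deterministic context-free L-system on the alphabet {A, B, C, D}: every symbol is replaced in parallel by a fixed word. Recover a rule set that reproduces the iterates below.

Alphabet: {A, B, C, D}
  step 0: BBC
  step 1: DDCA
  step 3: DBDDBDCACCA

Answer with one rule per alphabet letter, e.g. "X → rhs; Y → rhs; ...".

A->C, B->D, C->CA, D->BD

  step 0 ⇒ step 1: BBC ⇒ D·D·CA
    B ↦ D
    C ↦ CA
    A ↦ C  (constrained at step 1)
    D ↦ BD  (constrained at step 1)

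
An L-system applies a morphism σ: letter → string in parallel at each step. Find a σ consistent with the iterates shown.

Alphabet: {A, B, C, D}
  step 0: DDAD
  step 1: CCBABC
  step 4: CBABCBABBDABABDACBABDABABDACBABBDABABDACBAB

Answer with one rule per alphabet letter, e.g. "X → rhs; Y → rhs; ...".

  step 0 ⇒ step 1: DDAD ⇒ C·C·BAB·C
    A ↦ BAB
    D ↦ C
    B ↦ DA  (constrained at step 1)
    C ↦ B  (constrained at step 1)

A->BAB, B->DA, C->B, D->C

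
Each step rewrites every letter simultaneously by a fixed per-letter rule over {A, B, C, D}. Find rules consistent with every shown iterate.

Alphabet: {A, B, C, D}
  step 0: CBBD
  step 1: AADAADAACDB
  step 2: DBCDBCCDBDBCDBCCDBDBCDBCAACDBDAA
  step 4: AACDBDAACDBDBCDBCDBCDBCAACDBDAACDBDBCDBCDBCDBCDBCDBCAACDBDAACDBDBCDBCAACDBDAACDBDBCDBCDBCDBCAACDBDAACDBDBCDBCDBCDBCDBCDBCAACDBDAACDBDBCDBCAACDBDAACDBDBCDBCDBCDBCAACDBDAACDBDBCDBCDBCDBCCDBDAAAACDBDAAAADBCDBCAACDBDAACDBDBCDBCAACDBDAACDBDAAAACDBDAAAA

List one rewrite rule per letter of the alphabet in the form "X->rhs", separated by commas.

A->DBC, B->DAA, C->AA, D->CDB

  step 1 ⇒ step 2: AADAADAACDB ⇒ DBC·DBC·CDB·DBC·DBC·CDB·DBC·DBC·AA·CDB·DAA
    A ↦ DBC
    B ↦ DAA
    C ↦ AA
    D ↦ CDB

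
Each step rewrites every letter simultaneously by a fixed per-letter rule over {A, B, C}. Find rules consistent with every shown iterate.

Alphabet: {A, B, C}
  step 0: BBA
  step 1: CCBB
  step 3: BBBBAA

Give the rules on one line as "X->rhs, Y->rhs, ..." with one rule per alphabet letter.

  step 0 ⇒ step 1: BBA ⇒ C·C·BB
    A ↦ BB
    B ↦ C
    C ↦ A  (constrained at step 1)

A->BB, B->C, C->A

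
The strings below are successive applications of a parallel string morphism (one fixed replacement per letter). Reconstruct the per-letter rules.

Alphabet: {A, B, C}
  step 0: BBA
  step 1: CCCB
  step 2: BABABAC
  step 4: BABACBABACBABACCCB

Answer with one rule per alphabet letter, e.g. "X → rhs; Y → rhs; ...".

  step 1 ⇒ step 2: CCCB ⇒ BA·BA·BA·C
    B ↦ C
    C ↦ BA
  step 0 ⇒ step 1: BBA ⇒ C·C·CB
    A ↦ CB

A->CB, B->C, C->BA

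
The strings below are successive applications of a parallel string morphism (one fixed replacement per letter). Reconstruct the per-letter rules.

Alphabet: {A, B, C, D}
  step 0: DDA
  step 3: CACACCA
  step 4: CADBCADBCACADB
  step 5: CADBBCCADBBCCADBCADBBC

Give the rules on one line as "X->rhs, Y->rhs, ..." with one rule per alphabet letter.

A->DB, B->C, C->CA, D->B

  step 4 ⇒ step 5: CADBCADBCACADB ⇒ CA·DB·B·C·CA·DB·B·C·CA·DB·CA·DB·B·C
    A ↦ DB
    B ↦ C
    C ↦ CA
    D ↦ B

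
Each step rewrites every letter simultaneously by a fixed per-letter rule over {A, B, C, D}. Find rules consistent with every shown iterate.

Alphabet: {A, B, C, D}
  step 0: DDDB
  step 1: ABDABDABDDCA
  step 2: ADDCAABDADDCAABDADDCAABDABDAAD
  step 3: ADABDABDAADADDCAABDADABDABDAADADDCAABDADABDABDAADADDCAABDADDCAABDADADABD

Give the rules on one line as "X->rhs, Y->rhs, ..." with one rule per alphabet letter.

  step 2 ⇒ step 3: ADDCAABDADDCAABDADDCAABDABDAAD ⇒ AD·ABD·ABD·A·AD·AD·DCA·ABD·AD·ABD·ABD·A·AD·AD·DCA·ABD·AD·ABD·ABD·A·AD·AD·DCA·ABD·AD·DCA·ABD·AD·AD·ABD
    A ↦ AD
    B ↦ DCA
    C ↦ A
    D ↦ ABD

A->AD, B->DCA, C->A, D->ABD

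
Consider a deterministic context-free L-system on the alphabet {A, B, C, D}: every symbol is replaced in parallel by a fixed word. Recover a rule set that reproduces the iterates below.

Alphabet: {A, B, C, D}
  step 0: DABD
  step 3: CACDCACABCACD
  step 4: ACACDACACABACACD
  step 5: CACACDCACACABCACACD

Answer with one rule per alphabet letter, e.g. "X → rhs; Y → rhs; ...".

  step 4 ⇒ step 5: ACACDACACABACACD ⇒ C·A·C·A·CD·C·A·C·A·C·AB·C·A·C·A·CD
    A ↦ C
    B ↦ AB
    C ↦ A
    D ↦ CD

A->C, B->AB, C->A, D->CD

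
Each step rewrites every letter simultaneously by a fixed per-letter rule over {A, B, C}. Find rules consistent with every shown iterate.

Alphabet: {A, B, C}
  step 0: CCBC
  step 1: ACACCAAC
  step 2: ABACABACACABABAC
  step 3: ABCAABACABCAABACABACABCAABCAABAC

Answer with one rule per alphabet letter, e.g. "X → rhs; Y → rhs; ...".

A->AB, B->CA, C->AC

  step 2 ⇒ step 3: ABACABACACABABAC ⇒ AB·CA·AB·AC·AB·CA·AB·AC·AB·AC·AB·CA·AB·CA·AB·AC
    A ↦ AB
    B ↦ CA
    C ↦ AC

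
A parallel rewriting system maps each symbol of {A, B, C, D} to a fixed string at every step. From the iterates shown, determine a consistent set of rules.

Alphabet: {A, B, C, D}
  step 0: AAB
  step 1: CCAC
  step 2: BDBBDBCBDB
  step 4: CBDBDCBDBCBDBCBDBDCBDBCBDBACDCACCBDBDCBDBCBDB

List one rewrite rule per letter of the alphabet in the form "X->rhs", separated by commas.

A->C, B->AC, C->BDB, D->DC

  step 1 ⇒ step 2: CCAC ⇒ BDB·BDB·C·BDB
    A ↦ C
    C ↦ BDB
  step 0 ⇒ step 1: AAB ⇒ C·C·AC
    B ↦ AC
    D ↦ DC  (constrained at step 2)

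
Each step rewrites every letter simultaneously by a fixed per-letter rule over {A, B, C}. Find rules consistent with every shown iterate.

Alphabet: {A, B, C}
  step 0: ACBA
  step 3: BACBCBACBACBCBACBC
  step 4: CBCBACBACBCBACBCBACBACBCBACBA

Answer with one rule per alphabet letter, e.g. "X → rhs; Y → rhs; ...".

A->BC, B->C, C->BA

  step 3 ⇒ step 4: BACBCBACBACBCBACBC ⇒ C·BC·BA·C·BA·C·BC·BA·C·BC·BA·C·BA·C·BC·BA·C·BA
    A ↦ BC
    B ↦ C
    C ↦ BA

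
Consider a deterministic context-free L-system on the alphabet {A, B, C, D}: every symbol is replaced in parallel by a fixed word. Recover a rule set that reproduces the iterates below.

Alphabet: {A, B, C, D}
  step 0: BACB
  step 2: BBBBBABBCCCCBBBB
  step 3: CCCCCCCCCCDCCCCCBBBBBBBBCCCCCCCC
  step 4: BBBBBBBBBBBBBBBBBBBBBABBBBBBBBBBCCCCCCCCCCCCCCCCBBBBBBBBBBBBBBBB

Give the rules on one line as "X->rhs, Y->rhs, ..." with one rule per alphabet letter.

  step 3 ⇒ step 4: CCCCCCCCCCDCCCCCBBBBBBBBCCCCCCCC ⇒ BB·BB·BB·BB·BB·BB·BB·BB·BB·BB·BA·BB·BB·BB·BB·BB·CC·CC·CC·CC·CC·CC·CC·CC·BB·BB·BB·BB·BB·BB·BB·BB
    B ↦ CC
    C ↦ BB
    D ↦ BA
  step 2 ⇒ step 3: BBBBBABBCCCCBBBB ⇒ CC·CC·CC·CC·CC·DC·CC·CC·BB·BB·BB·BB·CC·CC·CC·CC
    A ↦ DC

A->DC, B->CC, C->BB, D->BA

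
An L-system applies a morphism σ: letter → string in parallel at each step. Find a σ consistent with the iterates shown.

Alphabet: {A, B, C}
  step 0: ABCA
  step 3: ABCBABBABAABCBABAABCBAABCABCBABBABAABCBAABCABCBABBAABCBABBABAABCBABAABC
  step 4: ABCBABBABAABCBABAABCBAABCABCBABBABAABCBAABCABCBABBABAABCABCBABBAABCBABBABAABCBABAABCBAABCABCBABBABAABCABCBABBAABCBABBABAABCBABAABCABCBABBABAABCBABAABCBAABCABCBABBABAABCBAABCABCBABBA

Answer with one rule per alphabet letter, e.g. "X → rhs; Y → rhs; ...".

A->ABC, B->BA, C->BBA

  step 3 ⇒ step 4: ABCBABBABAABCBABAABCBAABCABCBABBABAABCBAABCABCBABBAABCBABBABAABCBABAABC ⇒ ABC·BA·BBA·BA·ABC·BA·BA·ABC·BA·ABC·ABC·BA·BBA·BA·ABC·BA·ABC·ABC·BA·BBA·BA·ABC·ABC·BA·BBA·ABC·BA·BBA·BA·ABC·BA·BA·ABC·BA·ABC·ABC·BA·BBA·BA·ABC·ABC·BA·BBA·ABC·BA·BBA·BA·ABC·BA·BA·ABC·ABC·BA·BBA·BA·ABC·BA·BA·ABC·BA·ABC·ABC·BA·BBA·BA·ABC·BA·ABC·ABC·BA·BBA
    A ↦ ABC
    B ↦ BA
    C ↦ BBA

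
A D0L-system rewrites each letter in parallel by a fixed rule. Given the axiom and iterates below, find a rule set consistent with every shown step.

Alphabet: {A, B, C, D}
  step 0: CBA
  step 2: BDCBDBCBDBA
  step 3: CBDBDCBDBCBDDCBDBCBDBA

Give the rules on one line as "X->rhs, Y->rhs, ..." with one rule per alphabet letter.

  step 2 ⇒ step 3: BDCBDBCBDBA ⇒ CBD·B·D·CBD·B·CBD·D·CBD·B·CBD·BA
    A ↦ BA
    B ↦ CBD
    C ↦ D
    D ↦ B

A->BA, B->CBD, C->D, D->B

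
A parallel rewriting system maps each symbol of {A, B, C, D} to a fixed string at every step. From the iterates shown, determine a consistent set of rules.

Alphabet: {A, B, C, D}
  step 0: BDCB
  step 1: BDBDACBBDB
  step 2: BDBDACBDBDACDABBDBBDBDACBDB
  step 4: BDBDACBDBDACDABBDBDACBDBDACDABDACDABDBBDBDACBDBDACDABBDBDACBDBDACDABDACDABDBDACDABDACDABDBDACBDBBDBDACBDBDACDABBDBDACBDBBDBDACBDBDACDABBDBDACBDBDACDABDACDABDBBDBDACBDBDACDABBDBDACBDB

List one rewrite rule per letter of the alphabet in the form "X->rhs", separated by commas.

A->DA, B->BDB, C->B, D->DAC

  step 1 ⇒ step 2: BDBDACBBDB ⇒ BDB·DAC·BDB·DAC·DA·B·BDB·BDB·DAC·BDB
    A ↦ DA
    B ↦ BDB
    C ↦ B
    D ↦ DAC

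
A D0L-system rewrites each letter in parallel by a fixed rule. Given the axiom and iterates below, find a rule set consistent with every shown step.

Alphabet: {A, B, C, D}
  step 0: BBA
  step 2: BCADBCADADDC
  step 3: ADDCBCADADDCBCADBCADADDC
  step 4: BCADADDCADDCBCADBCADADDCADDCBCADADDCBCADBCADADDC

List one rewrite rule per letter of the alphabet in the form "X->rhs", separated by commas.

  step 3 ⇒ step 4: ADDCBCADADDCBCADBCADADDC ⇒ BC·AD·AD·DC·AD·DC·BC·AD·BC·AD·AD·DC·AD·DC·BC·AD·AD·DC·BC·AD·BC·AD·AD·DC
    A ↦ BC
    B ↦ AD
    C ↦ DC
    D ↦ AD

A->BC, B->AD, C->DC, D->AD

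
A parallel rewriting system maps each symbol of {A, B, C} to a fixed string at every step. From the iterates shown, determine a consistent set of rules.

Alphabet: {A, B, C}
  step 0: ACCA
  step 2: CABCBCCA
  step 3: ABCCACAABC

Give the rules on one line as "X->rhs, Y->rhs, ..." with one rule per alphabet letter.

  step 2 ⇒ step 3: CABCBCCA ⇒ A·BC·C·A·C·A·A·BC
    A ↦ BC
    B ↦ C
    C ↦ A

A->BC, B->C, C->A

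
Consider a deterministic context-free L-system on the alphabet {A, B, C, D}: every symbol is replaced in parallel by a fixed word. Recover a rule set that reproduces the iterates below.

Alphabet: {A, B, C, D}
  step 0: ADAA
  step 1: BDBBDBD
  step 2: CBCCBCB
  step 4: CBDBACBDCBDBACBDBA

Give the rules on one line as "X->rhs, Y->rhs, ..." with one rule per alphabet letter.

  step 1 ⇒ step 2: BDBBDBD ⇒ C·B·C·C·B·C·B
    B ↦ C
    D ↦ B
  step 0 ⇒ step 1: ADAA ⇒ BD·B·BD·BD
    A ↦ BD
    C ↦ BA  (constrained at step 2)

A->BD, B->C, C->BA, D->B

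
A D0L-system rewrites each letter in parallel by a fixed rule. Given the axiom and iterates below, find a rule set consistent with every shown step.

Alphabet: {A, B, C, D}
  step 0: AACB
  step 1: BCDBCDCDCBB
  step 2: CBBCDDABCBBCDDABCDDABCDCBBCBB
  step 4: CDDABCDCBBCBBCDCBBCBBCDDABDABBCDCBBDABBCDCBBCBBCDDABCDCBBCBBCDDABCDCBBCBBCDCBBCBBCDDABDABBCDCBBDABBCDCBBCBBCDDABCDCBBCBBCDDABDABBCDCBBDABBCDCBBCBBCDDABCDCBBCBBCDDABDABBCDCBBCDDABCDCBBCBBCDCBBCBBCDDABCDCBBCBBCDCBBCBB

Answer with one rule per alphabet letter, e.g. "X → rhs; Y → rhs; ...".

A->BCD, B->CBB, C->CD, D->DAB

  step 1 ⇒ step 2: BCDBCDCDCBB ⇒ CBB·CD·DAB·CBB·CD·DAB·CD·DAB·CD·CBB·CBB
    B ↦ CBB
    C ↦ CD
    D ↦ DAB
  step 0 ⇒ step 1: AACB ⇒ BCD·BCD·CD·CBB
    A ↦ BCD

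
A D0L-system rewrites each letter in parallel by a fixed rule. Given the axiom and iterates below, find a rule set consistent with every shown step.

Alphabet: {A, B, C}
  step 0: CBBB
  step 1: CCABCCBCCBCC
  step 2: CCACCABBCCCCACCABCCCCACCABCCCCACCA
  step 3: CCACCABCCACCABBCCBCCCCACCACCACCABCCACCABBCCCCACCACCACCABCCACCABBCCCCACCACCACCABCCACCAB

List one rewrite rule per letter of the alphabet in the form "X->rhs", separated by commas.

  step 2 ⇒ step 3: CCACCABBCCCCACCABCCCCACCABCCCCACCA ⇒ CCA·CCA·B·CCA·CCA·B·BCC·BCC·CCA·CCA·CCA·CCA·B·CCA·CCA·B·BCC·CCA·CCA·CCA·CCA·B·CCA·CCA·B·BCC·CCA·CCA·CCA·CCA·B·CCA·CCA·B
    A ↦ B
    B ↦ BCC
    C ↦ CCA

A->B, B->BCC, C->CCA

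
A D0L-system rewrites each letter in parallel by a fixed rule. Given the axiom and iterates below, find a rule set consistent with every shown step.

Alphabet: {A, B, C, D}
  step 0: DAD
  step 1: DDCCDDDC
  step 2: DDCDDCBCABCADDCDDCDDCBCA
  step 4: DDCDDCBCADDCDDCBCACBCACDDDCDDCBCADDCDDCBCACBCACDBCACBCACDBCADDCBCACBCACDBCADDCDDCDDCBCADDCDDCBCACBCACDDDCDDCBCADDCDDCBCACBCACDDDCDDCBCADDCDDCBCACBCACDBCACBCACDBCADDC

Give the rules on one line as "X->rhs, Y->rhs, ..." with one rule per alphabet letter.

A->CD, B->C, C->BCA, D->DDC

  step 1 ⇒ step 2: DDCCDDDC ⇒ DDC·DDC·BCA·BCA·DDC·DDC·DDC·BCA
    C ↦ BCA
    D ↦ DDC
  step 0 ⇒ step 1: DAD ⇒ DDC·CD·DDC
    A ↦ CD
    B ↦ C  (constrained at step 2)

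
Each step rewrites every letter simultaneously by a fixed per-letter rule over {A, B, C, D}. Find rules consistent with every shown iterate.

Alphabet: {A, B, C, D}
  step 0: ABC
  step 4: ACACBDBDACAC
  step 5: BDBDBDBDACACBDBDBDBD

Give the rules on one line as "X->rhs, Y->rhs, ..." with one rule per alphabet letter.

A->BD, B->A, C->BD, D->C

  step 4 ⇒ step 5: ACACBDBDACAC ⇒ BD·BD·BD·BD·A·C·A·C·BD·BD·BD·BD
    A ↦ BD
    B ↦ A
    C ↦ BD
    D ↦ C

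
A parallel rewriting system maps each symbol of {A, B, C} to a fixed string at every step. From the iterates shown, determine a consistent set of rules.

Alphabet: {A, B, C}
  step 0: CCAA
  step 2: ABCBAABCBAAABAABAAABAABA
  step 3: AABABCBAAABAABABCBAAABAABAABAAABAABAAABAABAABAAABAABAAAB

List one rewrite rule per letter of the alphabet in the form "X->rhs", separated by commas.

  step 2 ⇒ step 3: ABCBAABCBAAABAABAAABAABA ⇒ AAB·A·BCB·A·AAB·AAB·A·BCB·A·AAB·AAB·AAB·A·AAB·AAB·A·AAB·AAB·AAB·A·AAB·AAB·A·AAB
    A ↦ AAB
    B ↦ A
    C ↦ BCB

A->AAB, B->A, C->BCB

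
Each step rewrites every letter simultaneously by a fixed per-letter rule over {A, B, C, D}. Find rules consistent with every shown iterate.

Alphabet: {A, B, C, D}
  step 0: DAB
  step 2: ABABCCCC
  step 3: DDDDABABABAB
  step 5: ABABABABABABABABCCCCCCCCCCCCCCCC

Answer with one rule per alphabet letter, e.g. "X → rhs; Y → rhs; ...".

  step 2 ⇒ step 3: ABABCCCC ⇒ D·D·D·D·AB·AB·AB·AB
    A ↦ D
    B ↦ D
    C ↦ AB
    D ↦ CC  (constrained at step 0)

A->D, B->D, C->AB, D->CC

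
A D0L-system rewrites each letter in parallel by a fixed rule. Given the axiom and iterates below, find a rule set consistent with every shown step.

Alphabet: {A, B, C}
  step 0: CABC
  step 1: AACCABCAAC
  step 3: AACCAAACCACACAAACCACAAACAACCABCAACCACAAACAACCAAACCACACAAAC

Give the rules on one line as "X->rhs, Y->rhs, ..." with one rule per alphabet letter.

A->CA, B->BC, C->AAC

  step 0 ⇒ step 1: CABC ⇒ AAC·CA·BC·AAC
    A ↦ CA
    B ↦ BC
    C ↦ AAC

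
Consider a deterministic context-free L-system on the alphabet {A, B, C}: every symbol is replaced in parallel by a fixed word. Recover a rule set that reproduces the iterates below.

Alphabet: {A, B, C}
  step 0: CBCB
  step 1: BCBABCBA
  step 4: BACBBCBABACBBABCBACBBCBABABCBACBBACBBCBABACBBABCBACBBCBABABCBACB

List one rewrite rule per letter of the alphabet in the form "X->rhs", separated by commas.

A->CB, B->BA, C->BC

  step 0 ⇒ step 1: CBCB ⇒ BC·BA·BC·BA
    B ↦ BA
    C ↦ BC
    A ↦ CB  (constrained at step 1)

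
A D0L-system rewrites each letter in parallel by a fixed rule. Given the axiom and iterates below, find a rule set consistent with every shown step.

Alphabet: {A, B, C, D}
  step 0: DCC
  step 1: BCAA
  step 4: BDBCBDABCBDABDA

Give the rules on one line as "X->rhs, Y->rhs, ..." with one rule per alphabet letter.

A->D, B->BD, C->A, D->BC

  step 0 ⇒ step 1: DCC ⇒ BC·A·A
    C ↦ A
    D ↦ BC
    A ↦ D  (constrained at step 1)
    B ↦ BD  (constrained at step 1)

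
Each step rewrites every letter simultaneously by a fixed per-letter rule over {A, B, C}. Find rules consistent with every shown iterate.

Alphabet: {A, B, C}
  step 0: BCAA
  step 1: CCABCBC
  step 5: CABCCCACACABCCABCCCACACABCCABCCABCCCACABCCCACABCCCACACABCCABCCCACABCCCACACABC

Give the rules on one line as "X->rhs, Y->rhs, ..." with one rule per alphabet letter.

A->BC, B->C, C->CA

  step 0 ⇒ step 1: BCAA ⇒ C·CA·BC·BC
    A ↦ BC
    B ↦ C
    C ↦ CA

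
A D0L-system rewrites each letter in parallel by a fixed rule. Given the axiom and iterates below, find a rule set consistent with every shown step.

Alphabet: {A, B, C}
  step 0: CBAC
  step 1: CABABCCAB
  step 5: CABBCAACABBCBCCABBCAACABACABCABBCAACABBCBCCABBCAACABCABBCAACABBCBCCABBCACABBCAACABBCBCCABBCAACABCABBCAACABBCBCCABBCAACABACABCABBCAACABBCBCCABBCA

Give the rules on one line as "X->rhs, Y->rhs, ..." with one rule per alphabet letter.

A->BC, B->A, C->CAB

  step 0 ⇒ step 1: CBAC ⇒ CAB·A·BC·CAB
    A ↦ BC
    B ↦ A
    C ↦ CAB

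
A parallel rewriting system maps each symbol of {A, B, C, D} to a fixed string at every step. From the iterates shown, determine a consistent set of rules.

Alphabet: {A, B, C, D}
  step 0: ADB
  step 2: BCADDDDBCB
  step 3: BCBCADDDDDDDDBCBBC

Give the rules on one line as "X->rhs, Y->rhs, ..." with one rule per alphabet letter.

  step 2 ⇒ step 3: BCADDDDBCB ⇒ BC·B·CA·DD·DD·DD·DD·BC·B·BC
    A ↦ CA
    B ↦ BC
    C ↦ B
    D ↦ DD

A->CA, B->BC, C->B, D->DD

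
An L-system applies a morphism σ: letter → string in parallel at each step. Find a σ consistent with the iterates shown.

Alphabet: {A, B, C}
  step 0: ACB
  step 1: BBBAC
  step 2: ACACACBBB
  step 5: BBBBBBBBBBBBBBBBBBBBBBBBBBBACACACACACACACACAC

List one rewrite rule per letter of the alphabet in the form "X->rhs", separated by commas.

  step 1 ⇒ step 2: BBBAC ⇒ AC·AC·AC·BB·B
    A ↦ BB
    B ↦ AC
    C ↦ B

A->BB, B->AC, C->B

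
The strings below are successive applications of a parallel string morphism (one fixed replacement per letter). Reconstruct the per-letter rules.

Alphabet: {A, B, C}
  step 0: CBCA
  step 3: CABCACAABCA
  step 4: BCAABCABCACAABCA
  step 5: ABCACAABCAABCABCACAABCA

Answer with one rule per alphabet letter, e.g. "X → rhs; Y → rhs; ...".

  step 4 ⇒ step 5: BCAABCABCACAABCA ⇒ A·B·CA·CA·A·B·CA·A·B·CA·B·CA·CA·A·B·CA
    A ↦ CA
    B ↦ A
    C ↦ B

A->CA, B->A, C->B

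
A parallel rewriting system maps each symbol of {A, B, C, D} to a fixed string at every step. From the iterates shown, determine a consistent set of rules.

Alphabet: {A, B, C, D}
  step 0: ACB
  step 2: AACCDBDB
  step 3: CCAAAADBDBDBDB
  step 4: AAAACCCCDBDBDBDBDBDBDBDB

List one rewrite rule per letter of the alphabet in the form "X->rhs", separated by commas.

A->C, B->DB, C->AA, D->DB

  step 3 ⇒ step 4: CCAAAADBDBDBDB ⇒ AA·AA·C·C·C·C·DB·DB·DB·DB·DB·DB·DB·DB
    A ↦ C
    B ↦ DB
    C ↦ AA
    D ↦ DB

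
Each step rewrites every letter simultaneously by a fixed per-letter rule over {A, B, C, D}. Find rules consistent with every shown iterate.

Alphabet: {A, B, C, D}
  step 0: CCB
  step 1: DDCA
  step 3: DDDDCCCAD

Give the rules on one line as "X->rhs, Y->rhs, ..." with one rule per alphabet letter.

  step 0 ⇒ step 1: CCB ⇒ D·D·CA
    B ↦ CA
    C ↦ D
    A ↦ BC  (constrained at step 1)
    D ↦ CC  (constrained at step 1)

A->BC, B->CA, C->D, D->CC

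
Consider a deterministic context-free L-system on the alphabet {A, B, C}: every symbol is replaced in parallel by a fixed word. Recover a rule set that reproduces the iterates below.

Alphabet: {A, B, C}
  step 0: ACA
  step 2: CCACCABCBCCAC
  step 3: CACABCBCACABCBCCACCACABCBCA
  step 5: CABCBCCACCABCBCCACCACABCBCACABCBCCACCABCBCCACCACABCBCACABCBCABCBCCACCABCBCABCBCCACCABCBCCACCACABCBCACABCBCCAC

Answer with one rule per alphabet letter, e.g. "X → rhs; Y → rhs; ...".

A->BCB, B->C, C->CA

  step 2 ⇒ step 3: CCACCABCBCCAC ⇒ CA·CA·BCB·CA·CA·BCB·C·CA·C·CA·CA·BCB·CA
    A ↦ BCB
    B ↦ C
    C ↦ CA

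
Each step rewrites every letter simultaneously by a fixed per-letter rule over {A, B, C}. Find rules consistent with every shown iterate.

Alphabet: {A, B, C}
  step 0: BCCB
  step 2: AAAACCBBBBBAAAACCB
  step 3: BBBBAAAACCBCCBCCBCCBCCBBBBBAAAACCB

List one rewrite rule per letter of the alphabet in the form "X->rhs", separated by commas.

A->B, B->CCB, C->AA

  step 2 ⇒ step 3: AAAACCBBBBBAAAACCB ⇒ B·B·B·B·AA·AA·CCB·CCB·CCB·CCB·CCB·B·B·B·B·AA·AA·CCB
    A ↦ B
    B ↦ CCB
    C ↦ AA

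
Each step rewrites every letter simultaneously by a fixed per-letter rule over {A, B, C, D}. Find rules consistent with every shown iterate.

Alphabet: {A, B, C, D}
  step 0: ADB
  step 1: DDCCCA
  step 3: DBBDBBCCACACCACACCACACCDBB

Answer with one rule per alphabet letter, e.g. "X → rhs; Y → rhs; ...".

A->DDC, B->CA, C->DBB, D->C

  step 0 ⇒ step 1: ADB ⇒ DDC·C·CA
    A ↦ DDC
    B ↦ CA
    D ↦ C
    C ↦ DBB  (constrained at step 1)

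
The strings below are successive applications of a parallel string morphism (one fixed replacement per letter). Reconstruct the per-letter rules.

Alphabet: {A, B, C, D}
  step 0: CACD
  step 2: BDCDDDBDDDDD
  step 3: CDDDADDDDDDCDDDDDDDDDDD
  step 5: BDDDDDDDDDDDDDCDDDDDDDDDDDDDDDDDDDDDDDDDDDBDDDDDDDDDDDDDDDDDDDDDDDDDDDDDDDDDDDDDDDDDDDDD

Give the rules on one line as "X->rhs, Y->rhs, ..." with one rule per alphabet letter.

A->BD, B->CD, C->A, D->DD

  step 2 ⇒ step 3: BDCDDDBDDDDD ⇒ CD·DD·A·DD·DD·DD·CD·DD·DD·DD·DD·DD
    B ↦ CD
    C ↦ A
    D ↦ DD
    A ↦ BD  (constrained at step 0)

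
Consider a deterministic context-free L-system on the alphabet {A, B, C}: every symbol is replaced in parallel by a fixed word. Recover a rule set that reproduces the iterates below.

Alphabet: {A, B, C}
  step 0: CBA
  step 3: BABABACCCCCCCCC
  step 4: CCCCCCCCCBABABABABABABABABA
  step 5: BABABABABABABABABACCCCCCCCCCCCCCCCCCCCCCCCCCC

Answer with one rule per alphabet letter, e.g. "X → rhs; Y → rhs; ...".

  step 4 ⇒ step 5: CCCCCCCCCBABABABABABABABABA ⇒ BA·BA·BA·BA·BA·BA·BA·BA·BA·CC·C·CC·C·CC·C·CC·C·CC·C·CC·C·CC·C·CC·C·CC·C
    A ↦ C
    B ↦ CC
    C ↦ BA

A->C, B->CC, C->BA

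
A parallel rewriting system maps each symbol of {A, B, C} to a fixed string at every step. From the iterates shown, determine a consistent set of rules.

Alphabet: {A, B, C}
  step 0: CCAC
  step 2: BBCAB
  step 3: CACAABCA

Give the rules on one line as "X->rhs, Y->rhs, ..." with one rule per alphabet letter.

  step 2 ⇒ step 3: BBCAB ⇒ CA·CA·A·B·CA
    A ↦ B
    B ↦ CA
    C ↦ A

A->B, B->CA, C->A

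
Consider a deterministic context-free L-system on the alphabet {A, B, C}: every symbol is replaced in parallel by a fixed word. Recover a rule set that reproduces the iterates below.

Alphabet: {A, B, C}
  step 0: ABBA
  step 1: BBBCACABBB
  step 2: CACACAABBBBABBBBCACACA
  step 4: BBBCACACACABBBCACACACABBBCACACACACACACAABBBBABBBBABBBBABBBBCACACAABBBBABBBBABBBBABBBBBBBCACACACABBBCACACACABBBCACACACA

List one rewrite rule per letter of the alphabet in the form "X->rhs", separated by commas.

  step 1 ⇒ step 2: BBBCACABBB ⇒ CA·CA·CA·AB·BBB·AB·BBB·CA·CA·CA
    A ↦ BBB
    B ↦ CA
    C ↦ AB

A->BBB, B->CA, C->AB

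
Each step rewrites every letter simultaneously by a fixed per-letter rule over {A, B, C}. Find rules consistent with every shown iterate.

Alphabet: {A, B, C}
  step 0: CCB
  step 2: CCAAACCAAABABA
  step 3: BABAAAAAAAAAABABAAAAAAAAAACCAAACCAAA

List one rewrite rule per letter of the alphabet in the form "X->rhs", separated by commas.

A->AAA, B->CC, C->BA

  step 2 ⇒ step 3: CCAAACCAAABABA ⇒ BA·BA·AAA·AAA·AAA·BA·BA·AAA·AAA·AAA·CC·AAA·CC·AAA
    A ↦ AAA
    B ↦ CC
    C ↦ BA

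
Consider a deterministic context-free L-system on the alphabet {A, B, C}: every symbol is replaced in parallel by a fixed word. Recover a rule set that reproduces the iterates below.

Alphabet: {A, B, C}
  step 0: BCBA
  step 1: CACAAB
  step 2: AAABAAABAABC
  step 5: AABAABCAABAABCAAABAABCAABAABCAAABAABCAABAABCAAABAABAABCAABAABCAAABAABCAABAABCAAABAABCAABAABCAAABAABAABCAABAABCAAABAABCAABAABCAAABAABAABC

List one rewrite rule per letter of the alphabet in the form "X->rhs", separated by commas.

  step 1 ⇒ step 2: CACAAB ⇒ A·AAB·A·AAB·AAB·C
    A ↦ AAB
    B ↦ C
    C ↦ A

A->AAB, B->C, C->A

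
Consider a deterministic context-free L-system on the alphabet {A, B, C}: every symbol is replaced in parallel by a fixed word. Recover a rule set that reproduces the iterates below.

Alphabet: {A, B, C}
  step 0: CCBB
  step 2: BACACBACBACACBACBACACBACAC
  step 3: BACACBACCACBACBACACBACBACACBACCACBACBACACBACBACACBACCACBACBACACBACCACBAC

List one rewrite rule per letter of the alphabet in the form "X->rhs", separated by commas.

A->CAC, B->BA, C->BAC

  step 2 ⇒ step 3: BACACBACBACACBACBACACBACAC ⇒ BA·CAC·BAC·CAC·BAC·BA·CAC·BAC·BA·CAC·BAC·CAC·BAC·BA·CAC·BAC·BA·CAC·BAC·CAC·BAC·BA·CAC·BAC·CAC·BAC
    A ↦ CAC
    B ↦ BA
    C ↦ BAC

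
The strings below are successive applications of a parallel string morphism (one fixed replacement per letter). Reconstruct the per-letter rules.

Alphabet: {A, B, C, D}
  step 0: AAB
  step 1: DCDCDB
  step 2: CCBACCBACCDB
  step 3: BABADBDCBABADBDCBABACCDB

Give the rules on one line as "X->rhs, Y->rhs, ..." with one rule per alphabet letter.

A->DC, B->DB, C->BA, D->CC

  step 2 ⇒ step 3: CCBACCBACCDB ⇒ BA·BA·DB·DC·BA·BA·DB·DC·BA·BA·CC·DB
    A ↦ DC
    B ↦ DB
    C ↦ BA
    D ↦ CC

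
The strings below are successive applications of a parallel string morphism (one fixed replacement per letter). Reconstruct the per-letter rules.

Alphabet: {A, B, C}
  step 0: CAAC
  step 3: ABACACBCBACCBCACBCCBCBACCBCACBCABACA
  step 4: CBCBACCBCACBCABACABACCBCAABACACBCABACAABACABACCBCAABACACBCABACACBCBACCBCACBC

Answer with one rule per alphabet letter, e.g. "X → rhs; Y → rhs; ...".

A->CBC, B->BAC, C->A

  step 3 ⇒ step 4: ABACACBCBACCBCACBCCBCBACCBCACBCABACA ⇒ CBC·BAC·CBC·A·CBC·A·BAC·A·BAC·CBC·A·A·BAC·A·CBC·A·BAC·A·A·BAC·A·BAC·CBC·A·A·BAC·A·CBC·A·BAC·A·CBC·BAC·CBC·A·CBC
    A ↦ CBC
    B ↦ BAC
    C ↦ A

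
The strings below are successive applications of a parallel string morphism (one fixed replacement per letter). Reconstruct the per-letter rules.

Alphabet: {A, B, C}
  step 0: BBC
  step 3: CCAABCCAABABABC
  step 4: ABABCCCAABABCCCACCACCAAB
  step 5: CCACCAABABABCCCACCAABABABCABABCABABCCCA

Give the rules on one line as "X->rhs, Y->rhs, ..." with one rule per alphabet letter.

A->C, B->CA, C->AB

  step 4 ⇒ step 5: ABABCCCAABABCCCACCACCAAB ⇒ C·CA·C·CA·AB·AB·AB·C·C·CA·C·CA·AB·AB·AB·C·AB·AB·C·AB·AB·C·C·CA
    A ↦ C
    B ↦ CA
    C ↦ AB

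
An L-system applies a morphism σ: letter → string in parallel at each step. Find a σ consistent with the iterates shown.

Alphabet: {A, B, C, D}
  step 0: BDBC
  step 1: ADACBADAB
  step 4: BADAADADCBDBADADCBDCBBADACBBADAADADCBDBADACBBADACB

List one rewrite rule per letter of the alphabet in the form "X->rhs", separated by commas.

  step 0 ⇒ step 1: BDBC ⇒ ADA·CB·ADA·B
    B ↦ ADA
    C ↦ B
    D ↦ CB
    A ↦ D  (constrained at step 1)

A->D, B->ADA, C->B, D->CB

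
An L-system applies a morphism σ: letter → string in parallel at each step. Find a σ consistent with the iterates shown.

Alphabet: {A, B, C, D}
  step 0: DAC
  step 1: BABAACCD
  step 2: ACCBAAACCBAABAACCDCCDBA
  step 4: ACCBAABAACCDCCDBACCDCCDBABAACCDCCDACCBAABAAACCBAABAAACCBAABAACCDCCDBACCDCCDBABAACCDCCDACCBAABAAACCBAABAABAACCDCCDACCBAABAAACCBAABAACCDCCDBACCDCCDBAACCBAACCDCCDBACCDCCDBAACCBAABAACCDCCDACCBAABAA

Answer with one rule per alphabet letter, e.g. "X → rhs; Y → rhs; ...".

  step 1 ⇒ step 2: BABAACCD ⇒ ACC·BAA·ACC·BAA·BAA·CCD·CCD·BA
    A ↦ BAA
    B ↦ ACC
    C ↦ CCD
    D ↦ BA

A->BAA, B->ACC, C->CCD, D->BA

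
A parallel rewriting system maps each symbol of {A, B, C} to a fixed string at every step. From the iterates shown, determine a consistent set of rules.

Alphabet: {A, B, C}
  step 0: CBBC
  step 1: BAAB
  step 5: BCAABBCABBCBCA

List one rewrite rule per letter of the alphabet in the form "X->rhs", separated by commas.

A->BC, B->A, C->B

  step 0 ⇒ step 1: CBBC ⇒ B·A·A·B
    B ↦ A
    C ↦ B
    A ↦ BC  (constrained at step 1)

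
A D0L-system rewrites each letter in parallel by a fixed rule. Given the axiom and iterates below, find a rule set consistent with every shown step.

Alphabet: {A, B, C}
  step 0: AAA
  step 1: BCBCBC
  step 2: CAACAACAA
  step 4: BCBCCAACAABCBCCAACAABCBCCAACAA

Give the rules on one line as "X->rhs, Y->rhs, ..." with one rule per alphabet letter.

  step 1 ⇒ step 2: BCBCBC ⇒ C·AA·C·AA·C·AA
    B ↦ C
    C ↦ AA
  step 0 ⇒ step 1: AAA ⇒ BC·BC·BC
    A ↦ BC

A->BC, B->C, C->AA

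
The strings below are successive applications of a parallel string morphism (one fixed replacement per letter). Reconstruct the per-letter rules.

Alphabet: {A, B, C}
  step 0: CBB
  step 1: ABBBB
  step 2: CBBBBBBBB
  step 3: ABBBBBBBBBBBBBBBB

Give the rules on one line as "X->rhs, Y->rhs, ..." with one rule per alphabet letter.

  step 2 ⇒ step 3: CBBBBBBBB ⇒ A·BB·BB·BB·BB·BB·BB·BB·BB
    B ↦ BB
    C ↦ A
  step 1 ⇒ step 2: ABBBB ⇒ C·BB·BB·BB·BB
    A ↦ C

A->C, B->BB, C->A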